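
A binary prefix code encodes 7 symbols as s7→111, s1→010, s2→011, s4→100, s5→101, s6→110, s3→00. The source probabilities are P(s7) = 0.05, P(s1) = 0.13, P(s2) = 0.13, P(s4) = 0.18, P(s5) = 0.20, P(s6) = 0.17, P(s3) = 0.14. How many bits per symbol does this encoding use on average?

L̄ = Σ pᵢ·ℓᵢ = 0.05·3 + 0.13·3 + 0.13·3 + 0.18·3 + 0.20·3 + 0.17·3 + 0.14·2 = 2.86 bits/symbol.

2.86 bits/symbol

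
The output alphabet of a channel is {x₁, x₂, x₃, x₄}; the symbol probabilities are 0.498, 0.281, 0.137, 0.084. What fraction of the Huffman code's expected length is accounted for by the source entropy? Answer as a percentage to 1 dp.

Entropy H = −Σ p log₂ p ≈ 1.7085 bits.
Huffman merges: 21/250+137/1000→221/1000; 221/1000+281/1000→251/500; 249/500+251/500→1. L = 1723/1000 ≈ 1.7230.
Efficiency = H/L = 1.7085/1.7230 = 99.2%.

99.2%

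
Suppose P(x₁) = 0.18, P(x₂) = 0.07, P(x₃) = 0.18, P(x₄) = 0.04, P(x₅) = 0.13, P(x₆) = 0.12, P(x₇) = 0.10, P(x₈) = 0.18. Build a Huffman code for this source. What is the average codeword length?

Repeatedly combine the two least-probable nodes; the expected code length is the sum of the merged weights.
merge 1/25 + 7/100 → 11/100
merge 1/10 + 11/100 → 21/100
merge 3/25 + 13/100 → 1/4
merge 9/50 + 9/50 → 9/25
merge 9/50 + 21/100 → 39/100
merge 1/4 + 9/25 → 61/100
merge 39/100 + 61/100 → 1
L = 11/100 + 21/100 + 1/4 + 9/25 + 39/100 + 61/100 + 1 = 293/100 = 2.93 bits/symbol.

2.93 bits/symbol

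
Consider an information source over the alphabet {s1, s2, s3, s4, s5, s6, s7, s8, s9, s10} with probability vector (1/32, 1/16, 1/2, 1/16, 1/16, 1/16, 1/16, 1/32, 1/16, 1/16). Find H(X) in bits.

Each probability is a power of 1/2, so log₂(1/p) is an integer.
H = Σ p·log₂(1/p) = 1/32·5 + 1/16·4 + 1/2·1 + 1/16·4 + 1/16·4 + 1/16·4 + 1/16·4 + 1/32·5 + 1/16·4 + 1/16·4 = 2.5625 bits.

2.5625 bits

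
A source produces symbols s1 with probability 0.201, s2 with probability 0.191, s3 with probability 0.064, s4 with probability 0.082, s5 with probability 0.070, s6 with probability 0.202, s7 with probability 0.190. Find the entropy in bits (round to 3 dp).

2.661 bits

H = −Σ pᵢ log₂ pᵢ.
−0.201·log₂(0.201) = 0.4653
−0.191·log₂(0.191) = 0.4562
−0.064·log₂(0.064) = 0.2538
−0.082·log₂(0.082) = 0.2959
−0.070·log₂(0.070) = 0.2686
−0.202·log₂(0.202) = 0.4661
−0.190·log₂(0.190) = 0.4552
Sum ≈ 2.6610 → 2.661 bits.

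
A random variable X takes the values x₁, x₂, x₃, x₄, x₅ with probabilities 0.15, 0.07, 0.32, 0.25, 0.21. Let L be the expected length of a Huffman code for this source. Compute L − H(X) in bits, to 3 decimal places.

Entropy H = −Σ p log₂ p ≈ 2.1780 bits.
Huffman merges: 7/100+3/20→11/50; 21/100+11/50→43/100; 1/4+8/25→57/100; 43/100+57/100→1. L = 111/50 ≈ 2.2200.
L − H = 2.2200 − 2.1780 = 0.042 bits.

0.042 bits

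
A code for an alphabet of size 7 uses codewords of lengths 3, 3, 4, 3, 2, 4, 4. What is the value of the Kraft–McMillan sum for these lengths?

0.8125

With common denominator 2^4 = 16: Σ 2^(−ℓᵢ) = 2/16 + 2/16 + 1/16 + 2/16 + 4/16 + 1/16 + 1/16 = 13/16 = 0.8125.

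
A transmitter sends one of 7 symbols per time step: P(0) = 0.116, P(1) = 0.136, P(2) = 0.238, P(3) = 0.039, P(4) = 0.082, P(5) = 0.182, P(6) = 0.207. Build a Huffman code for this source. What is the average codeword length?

2.676 bits/symbol

Repeatedly combine the two least-probable nodes; the expected code length is the sum of the merged weights.
merge 39/1000 + 41/500 → 121/1000
merge 29/250 + 121/1000 → 237/1000
merge 17/125 + 91/500 → 159/500
merge 207/1000 + 237/1000 → 111/250
merge 119/500 + 159/500 → 139/250
merge 111/250 + 139/250 → 1
L = 121/1000 + 237/1000 + 159/500 + 111/250 + 139/250 + 1 = 669/250 = 2.676 bits/symbol.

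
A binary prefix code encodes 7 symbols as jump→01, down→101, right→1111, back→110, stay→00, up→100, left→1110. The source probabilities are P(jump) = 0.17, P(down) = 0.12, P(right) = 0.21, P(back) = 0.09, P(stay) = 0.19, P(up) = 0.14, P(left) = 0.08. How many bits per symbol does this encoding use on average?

L̄ = Σ pᵢ·ℓᵢ = 0.17·2 + 0.12·3 + 0.21·4 + 0.09·3 + 0.19·2 + 0.14·3 + 0.08·4 = 2.93 bits/symbol.

2.93 bits/symbol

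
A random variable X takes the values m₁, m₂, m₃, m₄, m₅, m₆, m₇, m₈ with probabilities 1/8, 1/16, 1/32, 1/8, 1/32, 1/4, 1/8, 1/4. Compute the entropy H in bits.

2.6875 bits

Each probability is a power of 1/2, so log₂(1/p) is an integer.
H = Σ p·log₂(1/p) = 1/8·3 + 1/16·4 + 1/32·5 + 1/8·3 + 1/32·5 + 1/4·2 + 1/8·3 + 1/4·2 = 2.6875 bits.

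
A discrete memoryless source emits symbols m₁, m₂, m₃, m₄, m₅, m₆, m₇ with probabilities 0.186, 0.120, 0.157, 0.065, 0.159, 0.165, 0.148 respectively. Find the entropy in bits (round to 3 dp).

2.753 bits

H = −Σ pᵢ log₂ pᵢ.
−0.186·log₂(0.186) = 0.4514
−0.120·log₂(0.120) = 0.3671
−0.157·log₂(0.157) = 0.4194
−0.065·log₂(0.065) = 0.2563
−0.159·log₂(0.159) = 0.4218
−0.165·log₂(0.165) = 0.4289
−0.148·log₂(0.148) = 0.4079
Sum ≈ 2.7528 → 2.753 bits.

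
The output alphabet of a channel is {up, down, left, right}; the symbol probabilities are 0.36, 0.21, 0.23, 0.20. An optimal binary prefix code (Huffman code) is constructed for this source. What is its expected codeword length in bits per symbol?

2 bits/symbol

Repeatedly combine the two least-probable nodes; the expected code length is the sum of the merged weights.
merge 1/5 + 21/100 → 41/100
merge 23/100 + 9/25 → 59/100
merge 41/100 + 59/100 → 1
L = 41/100 + 59/100 + 1 = 2 bits/symbol.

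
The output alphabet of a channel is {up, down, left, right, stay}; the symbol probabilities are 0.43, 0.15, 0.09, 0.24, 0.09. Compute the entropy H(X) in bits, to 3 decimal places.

2.054 bits

H = −Σ pᵢ log₂ pᵢ.
−0.43·log₂(0.43) = 0.5236
−0.15·log₂(0.15) = 0.4105
−0.09·log₂(0.09) = 0.3127
−0.24·log₂(0.24) = 0.4941
−0.09·log₂(0.09) = 0.3127
Sum ≈ 2.0536 → 2.054 bits.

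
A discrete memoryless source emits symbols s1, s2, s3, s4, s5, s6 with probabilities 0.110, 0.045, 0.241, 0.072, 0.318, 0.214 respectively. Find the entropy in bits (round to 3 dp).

H = −Σ pᵢ log₂ pᵢ.
−0.110·log₂(0.110) = 0.3503
−0.045·log₂(0.045) = 0.2013
−0.241·log₂(0.241) = 0.4947
−0.072·log₂(0.072) = 0.2733
−0.318·log₂(0.318) = 0.5256
−0.214·log₂(0.214) = 0.4760
Sum ≈ 2.3213 → 2.321 bits.

2.321 bits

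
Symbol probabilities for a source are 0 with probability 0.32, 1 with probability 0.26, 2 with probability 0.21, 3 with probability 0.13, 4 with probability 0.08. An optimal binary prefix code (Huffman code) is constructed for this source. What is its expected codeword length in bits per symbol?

2.21 bits/symbol

Repeatedly combine the two least-probable nodes; the expected code length is the sum of the merged weights.
merge 2/25 + 13/100 → 21/100
merge 21/100 + 21/100 → 21/50
merge 13/50 + 8/25 → 29/50
merge 21/50 + 29/50 → 1
L = 21/100 + 21/50 + 29/50 + 1 = 221/100 = 2.21 bits/symbol.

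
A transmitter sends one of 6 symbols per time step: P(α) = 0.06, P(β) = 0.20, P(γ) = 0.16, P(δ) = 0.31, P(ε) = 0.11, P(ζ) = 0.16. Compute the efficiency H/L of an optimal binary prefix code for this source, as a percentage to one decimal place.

97.5%

Entropy H = −Σ p log₂ p ≈ 2.4280 bits.
Huffman merges: 3/50+11/100→17/100; 4/25+4/25→8/25; 17/100+1/5→37/100; 31/100+8/25→63/100; 37/100+63/100→1. L = 249/100 ≈ 2.4900.
Efficiency = H/L = 2.4280/2.4900 = 97.5%.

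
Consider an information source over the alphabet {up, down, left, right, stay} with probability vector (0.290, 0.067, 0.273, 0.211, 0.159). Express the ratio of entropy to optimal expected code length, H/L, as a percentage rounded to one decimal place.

Entropy H = −Σ p log₂ p ≈ 2.1860 bits.
Huffman merges: 67/1000+159/1000→113/500; 211/1000+113/500→437/1000; 273/1000+29/100→563/1000; 437/1000+563/1000→1. L = 1113/500 ≈ 2.2260.
Efficiency = H/L = 2.1860/2.2260 = 98.2%.

98.2%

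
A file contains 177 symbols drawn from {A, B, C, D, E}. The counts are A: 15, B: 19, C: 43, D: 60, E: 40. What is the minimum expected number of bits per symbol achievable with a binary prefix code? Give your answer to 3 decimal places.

Probabilities are the counts divided by 177.
Repeatedly combine the two least-probable nodes; the expected code length is the sum of the merged weights.
merge 5/59 + 19/177 → 34/177
merge 34/177 + 40/177 → 74/177
merge 43/177 + 20/59 → 103/177
merge 74/177 + 103/177 → 1
L = 34/177 + 74/177 + 103/177 + 1 = 388/177 ≈ 2.192 bits/symbol.

2.192 bits/symbol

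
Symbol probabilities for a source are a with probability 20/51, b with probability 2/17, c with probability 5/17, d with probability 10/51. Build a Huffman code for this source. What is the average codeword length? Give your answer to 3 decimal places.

1.922 bits/symbol

Repeatedly combine the two least-probable nodes; the expected code length is the sum of the merged weights.
merge 2/17 + 10/51 → 16/51
merge 5/17 + 16/51 → 31/51
merge 20/51 + 31/51 → 1
L = 16/51 + 31/51 + 1 = 98/51 ≈ 1.922 bits/symbol.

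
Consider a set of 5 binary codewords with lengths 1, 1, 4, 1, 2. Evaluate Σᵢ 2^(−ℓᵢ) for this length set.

1.8125

With common denominator 2^4 = 16: Σ 2^(−ℓᵢ) = 8/16 + 8/16 + 1/16 + 8/16 + 4/16 = 29/16 = 1.8125.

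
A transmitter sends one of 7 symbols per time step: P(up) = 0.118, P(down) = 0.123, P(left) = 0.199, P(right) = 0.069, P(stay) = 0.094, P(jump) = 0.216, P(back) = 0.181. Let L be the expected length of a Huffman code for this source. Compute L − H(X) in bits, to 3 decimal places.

0.038 bits

Entropy H = −Σ p log₂ p ≈ 2.7099 bits.
Huffman merges: 69/1000+47/500→163/1000; 59/500+123/1000→241/1000; 163/1000+181/1000→43/125; 199/1000+27/125→83/200; 241/1000+43/125→117/200; 83/200+117/200→1. L = 687/250 ≈ 2.7480.
L − H = 2.7480 − 2.7099 = 0.038 bits.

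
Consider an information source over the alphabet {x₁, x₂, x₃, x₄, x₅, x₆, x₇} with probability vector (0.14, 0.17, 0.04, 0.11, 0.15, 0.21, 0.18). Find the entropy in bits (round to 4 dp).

2.6964 bits

H = −Σ pᵢ log₂ pᵢ.
−0.14·log₂(0.14) = 0.3971
−0.17·log₂(0.17) = 0.4346
−0.04·log₂(0.04) = 0.1858
−0.11·log₂(0.11) = 0.3503
−0.15·log₂(0.15) = 0.4105
−0.21·log₂(0.21) = 0.4728
−0.18·log₂(0.18) = 0.4453
Sum ≈ 2.6964 → 2.6964 bits.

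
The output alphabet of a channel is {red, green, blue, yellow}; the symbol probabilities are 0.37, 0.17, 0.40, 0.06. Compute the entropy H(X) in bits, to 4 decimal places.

H = −Σ pᵢ log₂ pᵢ.
−0.37·log₂(0.37) = 0.5307
−0.17·log₂(0.17) = 0.4346
−0.40·log₂(0.40) = 0.5288
−0.06·log₂(0.06) = 0.2435
Sum ≈ 1.7376 → 1.7376 bits.

1.7376 bits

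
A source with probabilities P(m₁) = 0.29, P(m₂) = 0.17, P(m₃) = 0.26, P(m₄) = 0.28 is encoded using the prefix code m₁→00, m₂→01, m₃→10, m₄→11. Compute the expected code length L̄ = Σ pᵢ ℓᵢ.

2 bits/symbol

L̄ = Σ pᵢ·ℓᵢ = 0.29·2 + 0.17·2 + 0.26·2 + 0.28·2 = 2 bits/symbol.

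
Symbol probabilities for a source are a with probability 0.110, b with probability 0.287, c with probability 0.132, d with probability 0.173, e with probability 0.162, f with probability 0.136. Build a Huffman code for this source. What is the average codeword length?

2.54 bits/symbol

Repeatedly combine the two least-probable nodes; the expected code length is the sum of the merged weights.
merge 11/100 + 33/250 → 121/500
merge 17/125 + 81/500 → 149/500
merge 173/1000 + 121/500 → 83/200
merge 287/1000 + 149/500 → 117/200
merge 83/200 + 117/200 → 1
L = 121/500 + 149/500 + 83/200 + 117/200 + 1 = 127/50 = 2.54 bits/symbol.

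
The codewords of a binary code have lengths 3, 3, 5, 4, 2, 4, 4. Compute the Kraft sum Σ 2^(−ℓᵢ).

With common denominator 2^5 = 32: Σ 2^(−ℓᵢ) = 4/32 + 4/32 + 1/32 + 2/32 + 8/32 + 2/32 + 2/32 = 23/32 = 0.71875.

0.71875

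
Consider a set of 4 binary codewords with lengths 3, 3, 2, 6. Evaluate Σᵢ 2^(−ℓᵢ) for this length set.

0.515625

With common denominator 2^6 = 64: Σ 2^(−ℓᵢ) = 8/64 + 8/64 + 16/64 + 1/64 = 33/64 = 0.515625.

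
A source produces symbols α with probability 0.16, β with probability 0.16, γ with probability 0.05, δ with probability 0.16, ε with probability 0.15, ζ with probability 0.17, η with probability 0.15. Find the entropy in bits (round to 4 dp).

H = −Σ pᵢ log₂ pᵢ.
−0.16·log₂(0.16) = 0.4230
−0.16·log₂(0.16) = 0.4230
−0.05·log₂(0.05) = 0.2161
−0.16·log₂(0.16) = 0.4230
−0.15·log₂(0.15) = 0.4105
−0.17·log₂(0.17) = 0.4346
−0.15·log₂(0.15) = 0.4105
Sum ≈ 2.7408 → 2.7408 bits.

2.7408 bits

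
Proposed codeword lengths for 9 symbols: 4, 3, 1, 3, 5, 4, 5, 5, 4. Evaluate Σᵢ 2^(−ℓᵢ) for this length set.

With common denominator 2^5 = 32: Σ 2^(−ℓᵢ) = 2/32 + 4/32 + 16/32 + 4/32 + 1/32 + 2/32 + 1/32 + 1/32 + 2/32 = 33/32 = 1.03125.

1.03125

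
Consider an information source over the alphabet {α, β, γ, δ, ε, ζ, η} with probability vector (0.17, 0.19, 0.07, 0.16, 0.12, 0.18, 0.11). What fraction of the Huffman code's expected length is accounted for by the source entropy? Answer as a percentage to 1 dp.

Entropy H = −Σ p log₂ p ≈ 2.7440 bits.
Huffman merges: 7/100+11/100→9/50; 3/25+4/25→7/25; 17/100+9/50→7/20; 9/50+19/100→37/100; 7/25+7/20→63/100; 37/100+63/100→1. L = 281/100 ≈ 2.8100.
Efficiency = H/L = 2.7440/2.8100 = 97.7%.

97.7%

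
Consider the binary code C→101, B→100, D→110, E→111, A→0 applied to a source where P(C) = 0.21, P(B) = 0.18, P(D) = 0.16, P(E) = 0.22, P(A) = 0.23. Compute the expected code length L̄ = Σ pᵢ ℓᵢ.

2.54 bits/symbol

L̄ = Σ pᵢ·ℓᵢ = 0.21·3 + 0.18·3 + 0.16·3 + 0.22·3 + 0.23·1 = 2.54 bits/symbol.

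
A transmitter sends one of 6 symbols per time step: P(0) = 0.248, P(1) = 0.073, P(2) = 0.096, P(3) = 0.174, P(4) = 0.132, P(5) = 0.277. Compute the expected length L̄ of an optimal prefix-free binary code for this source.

Repeatedly combine the two least-probable nodes; the expected code length is the sum of the merged weights.
merge 73/1000 + 12/125 → 169/1000
merge 33/250 + 169/1000 → 301/1000
merge 87/500 + 31/125 → 211/500
merge 277/1000 + 301/1000 → 289/500
merge 211/500 + 289/500 → 1
L = 169/1000 + 301/1000 + 211/500 + 289/500 + 1 = 247/100 = 2.47 bits/symbol.

2.47 bits/symbol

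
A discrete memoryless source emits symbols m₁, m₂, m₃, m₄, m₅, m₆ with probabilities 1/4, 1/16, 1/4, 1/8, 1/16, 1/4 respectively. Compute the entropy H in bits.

2.375 bits

Each probability is a power of 1/2, so log₂(1/p) is an integer.
H = Σ p·log₂(1/p) = 1/4·2 + 1/16·4 + 1/4·2 + 1/8·3 + 1/16·4 + 1/4·2 = 2.375 bits.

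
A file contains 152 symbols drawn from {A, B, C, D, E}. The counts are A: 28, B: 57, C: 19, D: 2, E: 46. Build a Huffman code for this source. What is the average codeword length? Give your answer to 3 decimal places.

2.086 bits/symbol

Probabilities are the counts divided by 152.
Repeatedly combine the two least-probable nodes; the expected code length is the sum of the merged weights.
merge 1/76 + 1/8 → 21/152
merge 21/152 + 7/38 → 49/152
merge 23/76 + 49/152 → 5/8
merge 3/8 + 5/8 → 1
L = 21/152 + 49/152 + 5/8 + 1 = 317/152 ≈ 2.086 bits/symbol.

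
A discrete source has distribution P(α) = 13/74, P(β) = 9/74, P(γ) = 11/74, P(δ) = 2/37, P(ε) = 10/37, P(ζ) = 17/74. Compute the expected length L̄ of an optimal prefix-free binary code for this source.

Repeatedly combine the two least-probable nodes; the expected code length is the sum of the merged weights.
merge 2/37 + 9/74 → 13/74
merge 11/74 + 13/74 → 12/37
merge 13/74 + 17/74 → 15/37
merge 10/37 + 12/37 → 22/37
merge 15/37 + 22/37 → 1
L = 13/74 + 12/37 + 15/37 + 22/37 + 1 = 5/2 = 2.5 bits/symbol.

2.5 bits/symbol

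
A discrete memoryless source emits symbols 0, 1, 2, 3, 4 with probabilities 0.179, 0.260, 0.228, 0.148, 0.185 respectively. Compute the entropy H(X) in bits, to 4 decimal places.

H = −Σ pᵢ log₂ pᵢ.
−0.179·log₂(0.179) = 0.4443
−0.260·log₂(0.260) = 0.5053
−0.228·log₂(0.228) = 0.4863
−0.148·log₂(0.148) = 0.4079
−0.185·log₂(0.185) = 0.4504
Sum ≈ 2.2942 → 2.2942 bits.

2.2942 bits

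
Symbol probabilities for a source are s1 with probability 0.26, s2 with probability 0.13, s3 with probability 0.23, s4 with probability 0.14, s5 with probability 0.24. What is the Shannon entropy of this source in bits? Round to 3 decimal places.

2.267 bits

H = −Σ pᵢ log₂ pᵢ.
−0.26·log₂(0.26) = 0.5053
−0.13·log₂(0.13) = 0.3826
−0.23·log₂(0.23) = 0.4877
−0.14·log₂(0.14) = 0.3971
−0.24·log₂(0.24) = 0.4941
Sum ≈ 2.2668 → 2.267 bits.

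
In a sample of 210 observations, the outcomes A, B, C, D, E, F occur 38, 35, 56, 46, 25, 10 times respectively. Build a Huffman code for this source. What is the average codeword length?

Probabilities are the counts divided by 210.
Repeatedly combine the two least-probable nodes; the expected code length is the sum of the merged weights.
merge 1/21 + 5/42 → 1/6
merge 1/6 + 1/6 → 1/3
merge 19/105 + 23/105 → 2/5
merge 4/15 + 1/3 → 3/5
merge 2/5 + 3/5 → 1
L = 1/6 + 1/3 + 2/5 + 3/5 + 1 = 5/2 = 2.5 bits/symbol.

2.5 bits/symbol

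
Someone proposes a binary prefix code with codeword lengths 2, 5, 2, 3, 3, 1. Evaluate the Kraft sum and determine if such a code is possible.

1.28125; no

With common denominator 2^5 = 32: Σ 2^(−ℓᵢ) = 8/32 + 1/32 + 8/32 + 4/32 + 4/32 + 16/32 = 41/32 = 1.28125.
Kraft's inequality requires Σ ≤ 1; here Σ = 1.28125 > 1, so no such prefix code exists.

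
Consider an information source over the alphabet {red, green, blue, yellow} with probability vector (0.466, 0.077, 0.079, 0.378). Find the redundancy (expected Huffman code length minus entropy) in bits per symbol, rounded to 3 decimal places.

Entropy H = −Σ p log₂ p ≈ 1.6180 bits.
Huffman merges: 77/1000+79/1000→39/250; 39/250+189/500→267/500; 233/500+267/500→1. L = 169/100 ≈ 1.6900.
L − H = 1.6900 − 1.6180 = 0.072 bits.

0.072 bits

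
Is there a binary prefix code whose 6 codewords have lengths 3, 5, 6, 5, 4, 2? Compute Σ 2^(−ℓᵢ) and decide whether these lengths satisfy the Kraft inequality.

With common denominator 2^6 = 64: Σ 2^(−ℓᵢ) = 8/64 + 2/64 + 1/64 + 2/64 + 4/64 + 16/64 = 33/64 = 0.515625.
Kraft's inequality requires Σ ≤ 1; here Σ = 0.515625 ≤ 1, so such a prefix code exists.

0.515625; yes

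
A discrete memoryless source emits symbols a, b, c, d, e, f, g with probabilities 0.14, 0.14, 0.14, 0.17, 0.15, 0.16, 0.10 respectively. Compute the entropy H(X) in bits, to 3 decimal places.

H = −Σ pᵢ log₂ pᵢ.
−0.14·log₂(0.14) = 0.3971
−0.14·log₂(0.14) = 0.3971
−0.14·log₂(0.14) = 0.3971
−0.17·log₂(0.17) = 0.4346
−0.15·log₂(0.15) = 0.4105
−0.16·log₂(0.16) = 0.4230
−0.10·log₂(0.10) = 0.3322
Sum ≈ 2.7917 → 2.792 bits.

2.792 bits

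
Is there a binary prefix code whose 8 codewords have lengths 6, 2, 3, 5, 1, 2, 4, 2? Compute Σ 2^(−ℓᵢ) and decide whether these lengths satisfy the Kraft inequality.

1.484375; no

With common denominator 2^6 = 64: Σ 2^(−ℓᵢ) = 1/64 + 16/64 + 8/64 + 2/64 + 32/64 + 16/64 + 4/64 + 16/64 = 95/64 = 1.484375.
Kraft's inequality requires Σ ≤ 1; here Σ = 1.484375 > 1, so no such prefix code exists.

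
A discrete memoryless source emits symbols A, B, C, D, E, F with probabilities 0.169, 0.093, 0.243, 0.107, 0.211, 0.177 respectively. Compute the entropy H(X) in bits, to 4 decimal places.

2.5089 bits

H = −Σ pᵢ log₂ pᵢ.
−0.169·log₂(0.169) = 0.4335
−0.093·log₂(0.093) = 0.3187
−0.243·log₂(0.243) = 0.4960
−0.107·log₂(0.107) = 0.3450
−0.211·log₂(0.211) = 0.4736
−0.177·log₂(0.177) = 0.4422
Sum ≈ 2.5089 → 2.5089 bits.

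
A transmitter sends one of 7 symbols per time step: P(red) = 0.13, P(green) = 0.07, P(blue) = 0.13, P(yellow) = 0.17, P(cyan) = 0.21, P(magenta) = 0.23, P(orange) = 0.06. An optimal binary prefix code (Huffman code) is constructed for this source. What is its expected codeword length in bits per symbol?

Repeatedly combine the two least-probable nodes; the expected code length is the sum of the merged weights.
merge 3/50 + 7/100 → 13/100
merge 13/100 + 13/100 → 13/50
merge 13/100 + 17/100 → 3/10
merge 21/100 + 23/100 → 11/25
merge 13/50 + 3/10 → 14/25
merge 11/25 + 14/25 → 1
L = 13/100 + 13/50 + 3/10 + 11/25 + 14/25 + 1 = 269/100 = 2.69 bits/symbol.

2.69 bits/symbol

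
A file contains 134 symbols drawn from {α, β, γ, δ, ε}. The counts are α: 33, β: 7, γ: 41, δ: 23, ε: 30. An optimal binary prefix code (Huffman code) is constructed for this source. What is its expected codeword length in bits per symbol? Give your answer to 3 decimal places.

Probabilities are the counts divided by 134.
Repeatedly combine the two least-probable nodes; the expected code length is the sum of the merged weights.
merge 7/134 + 23/134 → 15/67
merge 15/67 + 15/67 → 30/67
merge 33/134 + 41/134 → 37/67
merge 30/67 + 37/67 → 1
L = 15/67 + 30/67 + 37/67 + 1 = 149/67 ≈ 2.224 bits/symbol.

2.224 bits/symbol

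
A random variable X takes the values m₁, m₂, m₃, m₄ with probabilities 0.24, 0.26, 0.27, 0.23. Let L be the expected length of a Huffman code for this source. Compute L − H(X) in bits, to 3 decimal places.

0.003 bits

Entropy H = −Σ p log₂ p ≈ 1.9971 bits.
Huffman merges: 23/100+6/25→47/100; 13/50+27/100→53/100; 47/100+53/100→1. L = 2 ≈ 2.0000.
L − H = 2.0000 − 1.9971 = 0.003 bits.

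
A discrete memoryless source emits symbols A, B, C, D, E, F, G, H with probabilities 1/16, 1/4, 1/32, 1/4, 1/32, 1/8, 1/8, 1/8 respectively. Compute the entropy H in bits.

2.6875 bits

Each probability is a power of 1/2, so log₂(1/p) is an integer.
H = Σ p·log₂(1/p) = 1/16·4 + 1/4·2 + 1/32·5 + 1/4·2 + 1/32·5 + 1/8·3 + 1/8·3 + 1/8·3 = 2.6875 bits.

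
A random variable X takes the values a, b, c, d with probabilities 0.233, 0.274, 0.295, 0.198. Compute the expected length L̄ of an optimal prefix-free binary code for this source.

Repeatedly combine the two least-probable nodes; the expected code length is the sum of the merged weights.
merge 99/500 + 233/1000 → 431/1000
merge 137/500 + 59/200 → 569/1000
merge 431/1000 + 569/1000 → 1
L = 431/1000 + 569/1000 + 1 = 2 bits/symbol.

2 bits/symbol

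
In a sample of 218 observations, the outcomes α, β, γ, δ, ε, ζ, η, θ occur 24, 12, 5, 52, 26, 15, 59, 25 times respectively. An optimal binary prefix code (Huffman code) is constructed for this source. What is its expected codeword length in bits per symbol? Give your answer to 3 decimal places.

2.716 bits/symbol

Probabilities are the counts divided by 218.
Repeatedly combine the two least-probable nodes; the expected code length is the sum of the merged weights.
merge 5/218 + 6/109 → 17/218
merge 15/218 + 17/218 → 16/109
merge 12/109 + 25/218 → 49/218
merge 13/109 + 16/109 → 29/109
merge 49/218 + 26/109 → 101/218
merge 29/109 + 59/218 → 117/218
merge 101/218 + 117/218 → 1
L = 17/218 + 16/109 + 49/218 + 29/109 + 101/218 + 117/218 + 1 = 296/109 ≈ 2.716 bits/symbol.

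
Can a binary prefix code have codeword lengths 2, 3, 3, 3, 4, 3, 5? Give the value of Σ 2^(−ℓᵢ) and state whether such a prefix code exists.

With common denominator 2^5 = 32: Σ 2^(−ℓᵢ) = 8/32 + 4/32 + 4/32 + 4/32 + 2/32 + 4/32 + 1/32 = 27/32 = 0.84375.
Kraft's inequality requires Σ ≤ 1; here Σ = 0.84375 ≤ 1, so such a prefix code exists.

0.84375; yes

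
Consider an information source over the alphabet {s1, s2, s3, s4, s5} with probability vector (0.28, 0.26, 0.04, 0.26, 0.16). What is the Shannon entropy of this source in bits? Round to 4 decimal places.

H = −Σ pᵢ log₂ pᵢ.
−0.28·log₂(0.28) = 0.5142
−0.26·log₂(0.26) = 0.5053
−0.04·log₂(0.04) = 0.1858
−0.26·log₂(0.26) = 0.5053
−0.16·log₂(0.16) = 0.4230
Sum ≈ 2.1336 → 2.1336 bits.

2.1336 bits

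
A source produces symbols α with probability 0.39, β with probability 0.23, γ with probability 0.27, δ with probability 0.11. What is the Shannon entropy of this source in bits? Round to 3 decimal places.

H = −Σ pᵢ log₂ pᵢ.
−0.39·log₂(0.39) = 0.5298
−0.23·log₂(0.23) = 0.4877
−0.27·log₂(0.27) = 0.5100
−0.11·log₂(0.11) = 0.3503
Sum ≈ 1.8778 → 1.878 bits.

1.878 bits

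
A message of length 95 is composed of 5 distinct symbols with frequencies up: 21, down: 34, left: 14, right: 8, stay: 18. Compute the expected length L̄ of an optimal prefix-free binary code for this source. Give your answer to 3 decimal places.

Probabilities are the counts divided by 95.
Repeatedly combine the two least-probable nodes; the expected code length is the sum of the merged weights.
merge 8/95 + 14/95 → 22/95
merge 18/95 + 21/95 → 39/95
merge 22/95 + 34/95 → 56/95
merge 39/95 + 56/95 → 1
L = 22/95 + 39/95 + 56/95 + 1 = 212/95 ≈ 2.232 bits/symbol.

2.232 bits/symbol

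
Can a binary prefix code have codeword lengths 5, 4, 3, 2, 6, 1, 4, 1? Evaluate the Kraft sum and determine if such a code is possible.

With common denominator 2^6 = 64: Σ 2^(−ℓᵢ) = 2/64 + 4/64 + 8/64 + 16/64 + 1/64 + 32/64 + 4/64 + 32/64 = 99/64 = 1.546875.
Kraft's inequality requires Σ ≤ 1; here Σ = 1.546875 > 1, so no such prefix code exists.

1.546875; no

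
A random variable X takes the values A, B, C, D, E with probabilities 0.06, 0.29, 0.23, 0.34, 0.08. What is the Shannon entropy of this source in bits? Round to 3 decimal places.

H = −Σ pᵢ log₂ pᵢ.
−0.06·log₂(0.06) = 0.2435
−0.29·log₂(0.29) = 0.5179
−0.23·log₂(0.23) = 0.4877
−0.34·log₂(0.34) = 0.5292
−0.08·log₂(0.08) = 0.2915
Sum ≈ 2.0698 → 2.070 bits.

2.070 bits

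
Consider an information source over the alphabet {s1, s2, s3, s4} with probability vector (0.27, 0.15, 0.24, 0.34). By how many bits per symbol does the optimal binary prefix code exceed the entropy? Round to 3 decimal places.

0.056 bits

Entropy H = −Σ p log₂ p ≈ 1.9439 bits.
Huffman merges: 3/20+6/25→39/100; 27/100+17/50→61/100; 39/100+61/100→1. L = 2 ≈ 2.0000.
L − H = 2.0000 − 1.9439 = 0.056 bits.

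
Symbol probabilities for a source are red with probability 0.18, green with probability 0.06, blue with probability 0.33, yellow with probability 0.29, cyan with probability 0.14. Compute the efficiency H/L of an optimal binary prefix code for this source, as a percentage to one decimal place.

Entropy H = −Σ p log₂ p ≈ 2.1317 bits.
Huffman merges: 3/50+7/50→1/5; 9/50+1/5→19/50; 29/100+33/100→31/50; 19/50+31/50→1. L = 11/5 ≈ 2.2000.
Efficiency = H/L = 2.1317/2.2000 = 96.9%.

96.9%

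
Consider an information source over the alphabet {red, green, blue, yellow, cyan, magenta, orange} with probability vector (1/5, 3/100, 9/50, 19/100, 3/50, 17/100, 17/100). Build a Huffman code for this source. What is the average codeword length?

2.7 bits/symbol

Repeatedly combine the two least-probable nodes; the expected code length is the sum of the merged weights.
merge 3/100 + 3/50 → 9/100
merge 9/100 + 17/100 → 13/50
merge 17/100 + 9/50 → 7/20
merge 19/100 + 1/5 → 39/100
merge 13/50 + 7/20 → 61/100
merge 39/100 + 61/100 → 1
L = 9/100 + 13/50 + 7/20 + 39/100 + 61/100 + 1 = 27/10 = 2.7 bits/symbol.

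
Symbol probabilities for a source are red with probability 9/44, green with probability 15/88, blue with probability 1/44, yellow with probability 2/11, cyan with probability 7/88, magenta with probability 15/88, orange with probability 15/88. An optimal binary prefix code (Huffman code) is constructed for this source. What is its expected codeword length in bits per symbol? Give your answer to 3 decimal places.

Repeatedly combine the two least-probable nodes; the expected code length is the sum of the merged weights.
merge 1/44 + 7/88 → 9/88
merge 9/88 + 15/88 → 3/11
merge 15/88 + 15/88 → 15/44
merge 2/11 + 9/44 → 17/44
merge 3/11 + 15/44 → 27/44
merge 17/44 + 27/44 → 1
L = 9/88 + 3/11 + 15/44 + 17/44 + 27/44 + 1 = 239/88 ≈ 2.716 bits/symbol.

2.716 bits/symbol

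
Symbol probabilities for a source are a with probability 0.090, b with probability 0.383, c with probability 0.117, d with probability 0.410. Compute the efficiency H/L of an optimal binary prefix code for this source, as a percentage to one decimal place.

Entropy H = −Σ p log₂ p ≈ 1.7325 bits.
Huffman merges: 9/100+117/1000→207/1000; 207/1000+383/1000→59/100; 41/100+59/100→1. L = 1797/1000 ≈ 1.7970.
Efficiency = H/L = 1.7325/1.7970 = 96.4%.

96.4%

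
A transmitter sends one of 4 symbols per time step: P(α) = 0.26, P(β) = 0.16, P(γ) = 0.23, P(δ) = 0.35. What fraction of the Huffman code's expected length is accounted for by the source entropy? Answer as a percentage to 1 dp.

Entropy H = −Σ p log₂ p ≈ 1.9461 bits.
Huffman merges: 4/25+23/100→39/100; 13/50+7/20→61/100; 39/100+61/100→1. L = 2 ≈ 2.0000.
Efficiency = H/L = 1.9461/2.0000 = 97.3%.

97.3%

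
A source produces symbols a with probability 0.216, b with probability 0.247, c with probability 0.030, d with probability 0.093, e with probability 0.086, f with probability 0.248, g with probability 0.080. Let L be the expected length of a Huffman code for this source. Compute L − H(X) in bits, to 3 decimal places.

0.037 bits

Entropy H = −Σ p log₂ p ≈ 2.5411 bits.
Huffman merges: 3/100+2/25→11/100; 43/500+93/1000→179/1000; 11/100+179/1000→289/1000; 27/125+247/1000→463/1000; 31/125+289/1000→537/1000; 463/1000+537/1000→1. L = 1289/500 ≈ 2.5780.
L − H = 2.5780 − 2.5411 = 0.037 bits.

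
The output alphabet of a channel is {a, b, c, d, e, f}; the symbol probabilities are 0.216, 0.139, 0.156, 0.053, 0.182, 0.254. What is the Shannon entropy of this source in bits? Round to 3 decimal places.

H = −Σ pᵢ log₂ pᵢ.
−0.216·log₂(0.216) = 0.4776
−0.139·log₂(0.139) = 0.3957
−0.156·log₂(0.156) = 0.4181
−0.053·log₂(0.053) = 0.2246
−0.182·log₂(0.182) = 0.4474
−0.254·log₂(0.254) = 0.5022
Sum ≈ 2.4655 → 2.466 bits.

2.466 bits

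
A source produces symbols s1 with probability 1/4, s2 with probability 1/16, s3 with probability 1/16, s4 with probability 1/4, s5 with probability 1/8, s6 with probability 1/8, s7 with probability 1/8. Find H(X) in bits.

2.625 bits

Each probability is a power of 1/2, so log₂(1/p) is an integer.
H = Σ p·log₂(1/p) = 1/4·2 + 1/16·4 + 1/16·4 + 1/4·2 + 1/8·3 + 1/8·3 + 1/8·3 = 2.625 bits.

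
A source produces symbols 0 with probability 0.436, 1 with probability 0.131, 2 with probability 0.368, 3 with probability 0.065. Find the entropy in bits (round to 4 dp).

1.6934 bits

H = −Σ pᵢ log₂ pᵢ.
−0.436·log₂(0.436) = 0.5222
−0.131·log₂(0.131) = 0.3841
−0.368·log₂(0.368) = 0.5307
−0.065·log₂(0.065) = 0.2563
Sum ≈ 1.6934 → 1.6934 bits.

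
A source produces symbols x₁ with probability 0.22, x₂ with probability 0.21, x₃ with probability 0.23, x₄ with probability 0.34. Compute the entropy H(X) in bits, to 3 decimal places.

H = −Σ pᵢ log₂ pᵢ.
−0.22·log₂(0.22) = 0.4806
−0.21·log₂(0.21) = 0.4728
−0.23·log₂(0.23) = 0.4877
−0.34·log₂(0.34) = 0.5292
Sum ≈ 1.9702 → 1.970 bits.

1.970 bits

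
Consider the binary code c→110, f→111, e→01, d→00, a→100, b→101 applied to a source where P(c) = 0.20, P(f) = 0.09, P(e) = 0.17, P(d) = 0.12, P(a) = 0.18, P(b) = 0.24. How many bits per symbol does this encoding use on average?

2.71 bits/symbol

L̄ = Σ pᵢ·ℓᵢ = 0.20·3 + 0.09·3 + 0.17·2 + 0.12·2 + 0.18·3 + 0.24·3 = 2.71 bits/symbol.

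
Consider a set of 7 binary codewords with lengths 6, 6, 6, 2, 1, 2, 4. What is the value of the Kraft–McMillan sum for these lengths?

With common denominator 2^6 = 64: Σ 2^(−ℓᵢ) = 1/64 + 1/64 + 1/64 + 16/64 + 32/64 + 16/64 + 4/64 = 71/64 = 1.109375.

1.109375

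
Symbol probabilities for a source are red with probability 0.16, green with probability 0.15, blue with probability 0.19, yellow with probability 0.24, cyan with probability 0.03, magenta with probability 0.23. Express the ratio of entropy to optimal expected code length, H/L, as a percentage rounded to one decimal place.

Entropy H = −Σ p log₂ p ≈ 2.4224 bits.
Huffman merges: 3/100+3/20→9/50; 4/25+9/50→17/50; 19/100+23/100→21/50; 6/25+17/50→29/50; 21/50+29/50→1. L = 63/25 ≈ 2.5200.
Efficiency = H/L = 2.4224/2.5200 = 96.1%.

96.1%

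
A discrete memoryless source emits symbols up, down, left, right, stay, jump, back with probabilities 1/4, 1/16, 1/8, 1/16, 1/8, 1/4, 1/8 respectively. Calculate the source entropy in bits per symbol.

2.625 bits

Each probability is a power of 1/2, so log₂(1/p) is an integer.
H = Σ p·log₂(1/p) = 1/4·2 + 1/16·4 + 1/8·3 + 1/16·4 + 1/8·3 + 1/4·2 + 1/8·3 = 2.625 bits.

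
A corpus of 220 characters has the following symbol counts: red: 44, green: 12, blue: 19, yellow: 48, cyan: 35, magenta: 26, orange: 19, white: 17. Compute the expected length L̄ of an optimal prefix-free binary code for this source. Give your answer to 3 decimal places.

2.886 bits/symbol

Probabilities are the counts divided by 220.
Repeatedly combine the two least-probable nodes; the expected code length is the sum of the merged weights.
merge 3/55 + 17/220 → 29/220
merge 19/220 + 19/220 → 19/110
merge 13/110 + 29/220 → 1/4
merge 7/44 + 19/110 → 73/220
merge 1/5 + 12/55 → 23/55
merge 1/4 + 73/220 → 32/55
merge 23/55 + 32/55 → 1
L = 29/220 + 19/110 + 1/4 + 73/220 + 23/55 + 32/55 + 1 = 127/44 ≈ 2.886 bits/symbol.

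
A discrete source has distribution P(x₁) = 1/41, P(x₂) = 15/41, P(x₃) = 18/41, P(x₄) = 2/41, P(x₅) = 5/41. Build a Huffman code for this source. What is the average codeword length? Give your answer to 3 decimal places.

1.829 bits/symbol

Repeatedly combine the two least-probable nodes; the expected code length is the sum of the merged weights.
merge 1/41 + 2/41 → 3/41
merge 3/41 + 5/41 → 8/41
merge 8/41 + 15/41 → 23/41
merge 18/41 + 23/41 → 1
L = 3/41 + 8/41 + 23/41 + 1 = 75/41 ≈ 1.829 bits/symbol.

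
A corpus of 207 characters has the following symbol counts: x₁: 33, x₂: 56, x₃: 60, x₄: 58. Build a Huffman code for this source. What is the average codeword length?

Probabilities are the counts divided by 207.
Repeatedly combine the two least-probable nodes; the expected code length is the sum of the merged weights.
merge 11/69 + 56/207 → 89/207
merge 58/207 + 20/69 → 118/207
merge 89/207 + 118/207 → 1
L = 89/207 + 118/207 + 1 = 2 bits/symbol.

2 bits/symbol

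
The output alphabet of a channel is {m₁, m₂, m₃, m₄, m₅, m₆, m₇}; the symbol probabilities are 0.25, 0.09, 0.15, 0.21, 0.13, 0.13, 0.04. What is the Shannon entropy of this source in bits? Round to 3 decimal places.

H = −Σ pᵢ log₂ pᵢ.
−0.25·log₂(0.25) = 0.5000
−0.09·log₂(0.09) = 0.3127
−0.15·log₂(0.15) = 0.4105
−0.21·log₂(0.21) = 0.4728
−0.13·log₂(0.13) = 0.3826
−0.13·log₂(0.13) = 0.3826
−0.04·log₂(0.04) = 0.1858
Sum ≈ 2.6471 → 2.647 bits.

2.647 bits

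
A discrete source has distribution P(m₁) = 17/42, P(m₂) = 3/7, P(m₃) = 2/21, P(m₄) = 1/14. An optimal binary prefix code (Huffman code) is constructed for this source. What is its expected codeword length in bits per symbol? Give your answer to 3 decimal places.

Repeatedly combine the two least-probable nodes; the expected code length is the sum of the merged weights.
merge 1/14 + 2/21 → 1/6
merge 1/6 + 17/42 → 4/7
merge 3/7 + 4/7 → 1
L = 1/6 + 4/7 + 1 = 73/42 ≈ 1.738 bits/symbol.

1.738 bits/symbol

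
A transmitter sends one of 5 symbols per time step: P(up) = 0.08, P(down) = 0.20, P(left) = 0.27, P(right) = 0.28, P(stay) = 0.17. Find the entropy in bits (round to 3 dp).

H = −Σ pᵢ log₂ pᵢ.
−0.08·log₂(0.08) = 0.2915
−0.20·log₂(0.20) = 0.4644
−0.27·log₂(0.27) = 0.5100
−0.28·log₂(0.28) = 0.5142
−0.17·log₂(0.17) = 0.4346
Sum ≈ 2.2147 → 2.215 bits.

2.215 bits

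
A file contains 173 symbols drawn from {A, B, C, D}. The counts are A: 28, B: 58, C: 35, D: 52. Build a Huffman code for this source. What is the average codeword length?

Probabilities are the counts divided by 173.
Repeatedly combine the two least-probable nodes; the expected code length is the sum of the merged weights.
merge 28/173 + 35/173 → 63/173
merge 52/173 + 58/173 → 110/173
merge 63/173 + 110/173 → 1
L = 63/173 + 110/173 + 1 = 2 bits/symbol.

2 bits/symbol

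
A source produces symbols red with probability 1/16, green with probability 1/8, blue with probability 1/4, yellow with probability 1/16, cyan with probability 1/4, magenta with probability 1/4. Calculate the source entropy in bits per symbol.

2.375 bits

Each probability is a power of 1/2, so log₂(1/p) is an integer.
H = Σ p·log₂(1/p) = 1/16·4 + 1/8·3 + 1/4·2 + 1/16·4 + 1/4·2 + 1/4·2 = 2.375 bits.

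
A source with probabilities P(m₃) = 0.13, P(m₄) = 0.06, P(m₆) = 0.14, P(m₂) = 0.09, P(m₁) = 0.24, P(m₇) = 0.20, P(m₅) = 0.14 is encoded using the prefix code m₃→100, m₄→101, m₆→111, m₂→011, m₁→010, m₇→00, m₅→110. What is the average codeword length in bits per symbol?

2.8 bits/symbol

L̄ = Σ pᵢ·ℓᵢ = 0.13·3 + 0.06·3 + 0.14·3 + 0.09·3 + 0.24·3 + 0.20·2 + 0.14·3 = 2.8 bits/symbol.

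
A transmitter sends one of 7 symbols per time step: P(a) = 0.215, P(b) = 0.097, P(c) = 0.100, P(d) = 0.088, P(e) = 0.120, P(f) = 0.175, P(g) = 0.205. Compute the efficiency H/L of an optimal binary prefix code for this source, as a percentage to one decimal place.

Entropy H = −Σ p log₂ p ≈ 2.7198 bits.
Huffman merges: 11/125+97/1000→37/200; 1/10+3/25→11/50; 7/40+37/200→9/25; 41/200+43/200→21/50; 11/50+9/25→29/50; 21/50+29/50→1. L = 553/200 ≈ 2.7650.
Efficiency = H/L = 2.7198/2.7650 = 98.4%.

98.4%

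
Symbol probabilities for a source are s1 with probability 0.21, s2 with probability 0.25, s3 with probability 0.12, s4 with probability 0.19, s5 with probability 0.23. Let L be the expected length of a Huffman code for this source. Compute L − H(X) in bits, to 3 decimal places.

Entropy H = −Σ p log₂ p ≈ 2.2828 bits.
Huffman merges: 3/25+19/100→31/100; 21/100+23/100→11/25; 1/4+31/100→14/25; 11/25+14/25→1. L = 231/100 ≈ 2.3100.
L − H = 2.3100 − 2.2828 = 0.027 bits.

0.027 bits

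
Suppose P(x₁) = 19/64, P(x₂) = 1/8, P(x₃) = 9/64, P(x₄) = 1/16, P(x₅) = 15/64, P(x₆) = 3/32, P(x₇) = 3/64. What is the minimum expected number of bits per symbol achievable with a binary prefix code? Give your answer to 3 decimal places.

2.578 bits/symbol

Repeatedly combine the two least-probable nodes; the expected code length is the sum of the merged weights.
merge 3/64 + 1/16 → 7/64
merge 3/32 + 7/64 → 13/64
merge 1/8 + 9/64 → 17/64
merge 13/64 + 15/64 → 7/16
merge 17/64 + 19/64 → 9/16
merge 7/16 + 9/16 → 1
L = 7/64 + 13/64 + 17/64 + 7/16 + 9/16 + 1 = 165/64 ≈ 2.578 bits/symbol.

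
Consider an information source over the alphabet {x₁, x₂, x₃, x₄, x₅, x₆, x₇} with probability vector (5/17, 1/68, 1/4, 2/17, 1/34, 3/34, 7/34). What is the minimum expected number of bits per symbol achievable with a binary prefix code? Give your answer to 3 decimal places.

2.426 bits/symbol

Repeatedly combine the two least-probable nodes; the expected code length is the sum of the merged weights.
merge 1/68 + 1/34 → 3/68
merge 3/68 + 3/34 → 9/68
merge 2/17 + 9/68 → 1/4
merge 7/34 + 1/4 → 31/68
merge 1/4 + 5/17 → 37/68
merge 31/68 + 37/68 → 1
L = 3/68 + 9/68 + 1/4 + 31/68 + 37/68 + 1 = 165/68 ≈ 2.426 bits/symbol.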